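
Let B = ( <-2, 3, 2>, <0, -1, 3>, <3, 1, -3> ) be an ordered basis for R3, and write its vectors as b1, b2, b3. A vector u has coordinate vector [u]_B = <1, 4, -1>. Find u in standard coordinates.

<-5, -2, 17>

The coordinates say u = b1 + 4b2 - b3; adding the scaled basis vectors gives <-5, -2, 17>.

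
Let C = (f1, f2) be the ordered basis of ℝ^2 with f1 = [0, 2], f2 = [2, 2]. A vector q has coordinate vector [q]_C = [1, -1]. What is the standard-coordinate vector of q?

The coordinates say q = f1 - f2; adding the scaled basis vectors gives [-2, 0].

[-2, 0]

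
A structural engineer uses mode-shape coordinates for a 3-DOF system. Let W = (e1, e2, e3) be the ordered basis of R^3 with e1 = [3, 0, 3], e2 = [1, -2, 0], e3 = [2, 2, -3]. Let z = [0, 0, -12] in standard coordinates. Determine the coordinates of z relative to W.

[-2, 2, 2]

We seek scalars with c_1 e1 + ... + c_3 e3 = z; equivalently solve M c = z where the columns of M are e1, ..., e3.
Row-reducing the augmented matrix [M | z] gives c = (-2, 2, 2).
Check: -2e1 + 2e2 + 2e3 = [0, 0, -12].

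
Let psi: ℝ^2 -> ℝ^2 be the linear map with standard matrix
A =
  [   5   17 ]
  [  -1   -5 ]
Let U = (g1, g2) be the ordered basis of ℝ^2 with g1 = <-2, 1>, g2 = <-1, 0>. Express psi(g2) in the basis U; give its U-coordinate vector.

Compute psi(g2) = A g2 = <-5, 1> in standard coordinates.
Then write this in U-coordinates: solve for y in y_1 g1 + y_2 g2 = <-5, 1>.
This gives y = <1, 3>, which is column 2 of [psi]_U.

<1, 3>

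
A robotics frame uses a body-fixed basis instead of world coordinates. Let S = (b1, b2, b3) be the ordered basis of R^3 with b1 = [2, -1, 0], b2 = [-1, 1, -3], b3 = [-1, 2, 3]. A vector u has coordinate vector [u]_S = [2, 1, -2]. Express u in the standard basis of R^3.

u = M [u]_S, where M has columns b1, ..., b3.
Carrying out the matrix-vector product, u = [5, -5, -9].

[5, -5, -9]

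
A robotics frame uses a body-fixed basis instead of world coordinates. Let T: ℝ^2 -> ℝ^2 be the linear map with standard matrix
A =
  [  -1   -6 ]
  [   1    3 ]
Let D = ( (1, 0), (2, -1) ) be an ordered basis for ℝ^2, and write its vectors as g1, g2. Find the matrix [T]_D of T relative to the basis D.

The j-th column of [T]_D is [T(gj)]_D.
T(g1) = A g1 = (-1, 1) = g1 - g2, so column 1 is (1, -1).
Repeating for g2 and assembling the columns gives [[1, 2], [-1, 1]].

[[1, 2], [-1, 1]]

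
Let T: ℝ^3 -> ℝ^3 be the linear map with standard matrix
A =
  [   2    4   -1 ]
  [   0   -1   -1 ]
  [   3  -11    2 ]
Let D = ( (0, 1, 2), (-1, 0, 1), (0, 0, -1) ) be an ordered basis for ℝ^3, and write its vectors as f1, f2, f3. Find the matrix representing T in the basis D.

[[-3, -1, 1], [-2, 3, -1], [-1, 2, 3]]

The j-th column of [T]_D is [T(fj)]_D.
T(f1) = A f1 = (2, -3, -7) = -3f1 - 2f2 - f3, so column 1 is (-3, -2, -1).
Repeating for f2, f3 and assembling the columns gives [[-3, -1, 1], [-2, 3, -1], [-1, 2, 3]].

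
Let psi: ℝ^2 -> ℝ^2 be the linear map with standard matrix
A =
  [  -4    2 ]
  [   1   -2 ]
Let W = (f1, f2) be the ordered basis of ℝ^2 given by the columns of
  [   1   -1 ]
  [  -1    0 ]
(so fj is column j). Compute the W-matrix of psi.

The j-th column of [psi]_W is [psi(fj)]_W.
psi(f1) = A f1 = [-6, 3] = -3f1 + 3f2, so column 1 is [-3, 3].
Repeating for f2 and assembling the columns gives [[-3, 1], [3, -3]].

[[-3, 1], [3, -3]]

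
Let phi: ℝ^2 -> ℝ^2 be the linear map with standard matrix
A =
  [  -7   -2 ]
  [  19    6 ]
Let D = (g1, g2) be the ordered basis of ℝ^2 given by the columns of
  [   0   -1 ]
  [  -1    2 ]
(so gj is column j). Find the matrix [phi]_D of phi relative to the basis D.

Let P have columns g1, g2. Then [phi]_D = P^(-1) A P.
Here det P = -1, so P^(-1) is integer; computing A P first and then P^(-1)(A P) gives [[2, 1], [-2, -3]].

[[2, 1], [-2, -3]]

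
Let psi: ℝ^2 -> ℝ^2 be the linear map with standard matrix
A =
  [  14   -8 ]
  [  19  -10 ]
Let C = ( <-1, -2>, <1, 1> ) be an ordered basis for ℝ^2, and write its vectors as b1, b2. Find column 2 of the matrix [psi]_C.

<-3, 3>

Column 2 of [psi]_C is the C-coordinate vector of psi(b2).
In standard coordinates psi(b2) = A b2 = <6, 9>.
Converting to C: <6, 9> = -3b1 + 3b2, so the coordinate vector is <-3, 3>.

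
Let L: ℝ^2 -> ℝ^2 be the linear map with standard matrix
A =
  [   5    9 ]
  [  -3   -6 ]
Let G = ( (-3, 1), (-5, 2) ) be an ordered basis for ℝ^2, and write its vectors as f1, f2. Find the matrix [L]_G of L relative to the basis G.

[[-3, -1], [3, 2]]

The j-th column of [L]_G is [L(fj)]_G.
L(f1) = A f1 = (-6, 3) = -3f1 + 3f2, so column 1 is (-3, 3).
Repeating for f2 and assembling the columns gives [[-3, -1], [3, 2]].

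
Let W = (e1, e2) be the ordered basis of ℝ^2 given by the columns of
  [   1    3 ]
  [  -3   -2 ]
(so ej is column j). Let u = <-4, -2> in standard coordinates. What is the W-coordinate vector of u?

<2, -2>

[u]_W is the unique c with M c = u, where M has columns e1, e2.
System: c_1 + 3c_2 = -4, -3c_1 - 2c_2 = -2; solving gives c_1 = 2, c_2 = -2.
Check: 2e1 - 2e2 = <-4, -2>.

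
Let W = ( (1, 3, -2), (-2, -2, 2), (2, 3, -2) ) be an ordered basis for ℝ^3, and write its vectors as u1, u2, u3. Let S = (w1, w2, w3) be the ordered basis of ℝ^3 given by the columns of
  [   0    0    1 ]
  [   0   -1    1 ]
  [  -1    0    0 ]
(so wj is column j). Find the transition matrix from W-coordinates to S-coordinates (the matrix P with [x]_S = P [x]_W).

[[2, -2, 2], [-2, 0, -1], [1, -2, 2]]

Let M have columns uj and N have columns wj. Then for every x, N [x]_S = x = M [x]_W, so P = N^(-1) M.
Since det N = -1, N^(-1) has integer entries; multiplying gives P = [[2, -2, 2], [-2, 0, -1], [1, -2, 2]].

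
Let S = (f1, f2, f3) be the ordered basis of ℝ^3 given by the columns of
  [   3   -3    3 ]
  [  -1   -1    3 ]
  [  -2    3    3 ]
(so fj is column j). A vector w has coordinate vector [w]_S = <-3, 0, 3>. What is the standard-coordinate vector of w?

The coordinates say w = -3f1 + 0·f2 + 3f3; adding the scaled basis vectors gives <0, 12, 15>.

<0, 12, 15>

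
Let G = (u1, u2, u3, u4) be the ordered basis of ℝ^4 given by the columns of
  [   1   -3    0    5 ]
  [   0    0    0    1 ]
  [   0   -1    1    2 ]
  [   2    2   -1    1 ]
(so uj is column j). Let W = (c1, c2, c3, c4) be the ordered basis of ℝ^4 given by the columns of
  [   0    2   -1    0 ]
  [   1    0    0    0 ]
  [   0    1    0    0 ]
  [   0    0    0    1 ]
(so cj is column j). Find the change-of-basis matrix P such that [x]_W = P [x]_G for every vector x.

Take x = uj: its G-coordinates are the j-th standard unit vector, so P e_j — column j of P — equals [uj]_W.
u1 = 0·c1 + 0·c2 - c3 + 2c4, giving column 1 = (0, 0, -1, 2); repeating for each j gives P = [[0, 0, 0, 1], [0, -1, 1, 2], [-1, 1, 2, -1], [2, 2, -1, 1]].

[[0, 0, 0, 1], [0, -1, 1, 2], [-1, 1, 2, -1], [2, 2, -1, 1]]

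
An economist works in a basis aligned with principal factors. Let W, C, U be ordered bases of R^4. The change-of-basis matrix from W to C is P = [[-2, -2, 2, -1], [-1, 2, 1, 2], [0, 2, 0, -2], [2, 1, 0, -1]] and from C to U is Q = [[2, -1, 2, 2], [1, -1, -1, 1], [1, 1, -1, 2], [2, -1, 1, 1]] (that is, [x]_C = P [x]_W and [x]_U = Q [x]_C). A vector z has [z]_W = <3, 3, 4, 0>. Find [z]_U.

First [z]_C = P [z]_W = <-4, 7, 6, 9>.
Then [z]_U = Q [z]_C = <15, -8, 15, 0>.

<15, -8, 15, 0>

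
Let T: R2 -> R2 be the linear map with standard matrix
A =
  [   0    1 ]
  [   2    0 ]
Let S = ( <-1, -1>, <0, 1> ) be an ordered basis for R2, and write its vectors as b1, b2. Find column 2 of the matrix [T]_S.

Compute T(b2) = A b2 = <1, 0> in standard coordinates.
Then write this in S-coordinates: solve for y in y_1 b1 + y_2 b2 = <1, 0>.
This gives y = <-1, -1>, which is column 2 of [T]_S.

<-1, -1>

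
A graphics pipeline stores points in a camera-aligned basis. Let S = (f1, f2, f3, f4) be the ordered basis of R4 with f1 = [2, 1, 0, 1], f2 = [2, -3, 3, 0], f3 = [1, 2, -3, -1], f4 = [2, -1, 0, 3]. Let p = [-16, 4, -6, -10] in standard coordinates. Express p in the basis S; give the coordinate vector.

Write p = c_1 f1 + ... + c_4 f4 and solve for the c_i.
Row-reducing the augmented matrix [M | p] gives c = (-4, -2, 0, -2).
Check: -4f1 - 2f2 + 0·f3 - 2f4 = [-16, 4, -6, -10].

[-4, -2, 0, -2]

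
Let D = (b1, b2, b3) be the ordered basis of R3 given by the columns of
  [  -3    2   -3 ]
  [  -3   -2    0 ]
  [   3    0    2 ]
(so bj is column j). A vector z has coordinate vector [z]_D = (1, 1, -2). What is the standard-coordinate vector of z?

(5, -5, -1)

The coordinates say z = b1 + b2 - 2b3; adding the scaled basis vectors gives (5, -5, -1).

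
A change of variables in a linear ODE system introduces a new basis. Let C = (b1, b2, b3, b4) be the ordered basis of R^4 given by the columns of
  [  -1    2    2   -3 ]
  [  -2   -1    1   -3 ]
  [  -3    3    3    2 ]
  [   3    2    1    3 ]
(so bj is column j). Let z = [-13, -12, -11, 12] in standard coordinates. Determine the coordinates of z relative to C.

Write z = c_1 b1 + ... + c_4 b4 and solve for the c_i.
Gaussian elimination on [M | z] yields c = (3, -1, -1, 2).
Check: 3b1 - b2 - b3 + 2b4 = [-13, -12, -11, 12].

[3, -1, -1, 2]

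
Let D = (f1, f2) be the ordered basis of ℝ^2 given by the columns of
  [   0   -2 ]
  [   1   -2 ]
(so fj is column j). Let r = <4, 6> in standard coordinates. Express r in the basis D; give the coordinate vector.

<2, -2>

Write r = c_1 f1 + c_2 f2 and solve for the c_i.
System: 0c_1 - 2c_2 = 4, c_1 - 2c_2 = 6; solving gives c_1 = 2, c_2 = -2.
Check: 2f1 - 2f2 = <4, 6>.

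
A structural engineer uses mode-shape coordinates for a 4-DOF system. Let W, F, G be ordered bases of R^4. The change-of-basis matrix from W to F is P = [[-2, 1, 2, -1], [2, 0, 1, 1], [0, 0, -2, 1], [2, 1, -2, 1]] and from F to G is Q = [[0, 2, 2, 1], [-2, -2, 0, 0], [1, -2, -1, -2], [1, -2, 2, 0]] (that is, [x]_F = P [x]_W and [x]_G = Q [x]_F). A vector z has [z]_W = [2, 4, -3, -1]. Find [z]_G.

Composing the changes, [z]_G = Q P [z]_W.
Q P = [[6, 1, -4, 5], [0, -2, -6, 0], [-10, -1, 6, -6], [-6, 1, -4, -1]]; applying this to [2, 4, -3, -1] gives [23, 10, -36, 5].

[23, 10, -36, 5]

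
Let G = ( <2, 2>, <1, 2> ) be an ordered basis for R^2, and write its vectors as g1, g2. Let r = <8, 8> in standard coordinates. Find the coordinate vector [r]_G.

[r]_G is the unique c with M c = r, where M has columns g1, g2.
System: 2c_1 + c_2 = 8, 2c_1 + 2c_2 = 8; solving gives c_1 = 4, c_2 = 0.
Check: 4g1 + 0·g2 = <8, 8>.

<4, 0>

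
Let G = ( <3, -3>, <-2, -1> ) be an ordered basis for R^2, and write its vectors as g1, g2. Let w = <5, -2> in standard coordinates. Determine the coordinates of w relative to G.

<1, -1>

[w]_G is the unique c with M c = w, where M has columns g1, g2.
System: 3c_1 - 2c_2 = 5, -3c_1 - c_2 = -2; solving gives c_1 = 1, c_2 = -1.
Check: g1 - g2 = <5, -2>.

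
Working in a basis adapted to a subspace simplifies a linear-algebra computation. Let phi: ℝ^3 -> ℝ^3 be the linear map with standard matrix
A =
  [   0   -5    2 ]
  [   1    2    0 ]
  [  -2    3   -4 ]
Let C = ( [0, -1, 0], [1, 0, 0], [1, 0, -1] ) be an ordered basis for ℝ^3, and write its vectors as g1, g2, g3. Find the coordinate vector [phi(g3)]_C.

Compute phi(g3) = A g3 = [-2, 1, 2] in standard coordinates.
Then write this in C-coordinates: solve for y in y_1 g1 + ... + y_3 g3 = [-2, 1, 2].
This gives y = [-1, 0, -2], which is column 3 of [phi]_C.

[-1, 0, -2]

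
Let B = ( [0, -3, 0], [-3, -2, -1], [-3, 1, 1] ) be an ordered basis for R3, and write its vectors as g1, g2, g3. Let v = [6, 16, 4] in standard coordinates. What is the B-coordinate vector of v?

[-3, -3, 1]

We seek scalars with c_1 g1 + ... + c_3 g3 = v; equivalently solve M c = v where the columns of M are g1, ..., g3.
Solving this 3x3 system gives c = (-3, -3, 1).
Check: -3g1 - 3g2 + g3 = [6, 16, 4].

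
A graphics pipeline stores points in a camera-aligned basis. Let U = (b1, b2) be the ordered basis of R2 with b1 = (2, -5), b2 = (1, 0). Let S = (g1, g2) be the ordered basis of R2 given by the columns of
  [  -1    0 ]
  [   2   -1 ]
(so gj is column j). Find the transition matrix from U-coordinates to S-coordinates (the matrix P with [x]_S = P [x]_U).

[[-2, -1], [1, -2]]

Take x = bj: its U-coordinates are the j-th standard unit vector, so P e_j — column j of P — equals [bj]_S.
b1 = -2g1 + g2, giving column 1 = (-2, 1); repeating for each j gives P = [[-2, -1], [1, -2]].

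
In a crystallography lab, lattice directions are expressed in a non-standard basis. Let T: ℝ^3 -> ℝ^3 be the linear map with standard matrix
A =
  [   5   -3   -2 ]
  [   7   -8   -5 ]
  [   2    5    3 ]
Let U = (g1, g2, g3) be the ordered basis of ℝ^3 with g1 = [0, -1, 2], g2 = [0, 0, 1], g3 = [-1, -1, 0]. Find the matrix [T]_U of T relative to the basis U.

The j-th column of [T]_U is [T(gj)]_U.
T(g1) = A g1 = [-1, -2, 1] = g1 - g2 + g3, so column 1 is [1, -1, 1].
Repeating for g2, g3 and assembling the columns gives [[1, 3, -3], [-1, -3, -1], [1, 2, 2]].

[[1, 3, -3], [-1, -3, -1], [1, 2, 2]]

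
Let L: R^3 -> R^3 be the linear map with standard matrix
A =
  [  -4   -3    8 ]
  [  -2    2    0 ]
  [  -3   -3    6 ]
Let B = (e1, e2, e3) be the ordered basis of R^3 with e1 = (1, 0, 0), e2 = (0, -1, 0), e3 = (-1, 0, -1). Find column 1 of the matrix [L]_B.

Compute L(e1) = A e1 = (-4, -2, -3) in standard coordinates.
Then write this in B-coordinates: solve for y in y_1 e1 + ... + y_3 e3 = (-4, -2, -3).
This gives y = (-1, 2, 3), which is column 1 of [L]_B.

(-1, 2, 3)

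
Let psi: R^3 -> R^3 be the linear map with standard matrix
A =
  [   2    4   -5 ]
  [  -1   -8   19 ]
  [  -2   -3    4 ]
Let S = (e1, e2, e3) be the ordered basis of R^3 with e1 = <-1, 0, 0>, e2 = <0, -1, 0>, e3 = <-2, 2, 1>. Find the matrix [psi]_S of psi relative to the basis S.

[[-2, -2, -3], [3, -2, -1], [2, 3, 2]]

The j-th column of [psi]_S is [psi(ej)]_S.
psi(e1) = A e1 = <-2, 1, 2> = -2e1 + 3e2 + 2e3, so column 1 is <-2, 3, 2>.
Repeating for e2, e3 and assembling the columns gives [[-2, -2, -3], [3, -2, -1], [2, 3, 2]].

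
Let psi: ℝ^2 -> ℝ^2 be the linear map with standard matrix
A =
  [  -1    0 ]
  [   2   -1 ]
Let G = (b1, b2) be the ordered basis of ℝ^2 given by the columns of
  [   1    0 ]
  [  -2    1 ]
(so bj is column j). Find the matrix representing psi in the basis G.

[[-1, 0], [2, -1]]

The j-th column of [psi]_G is [psi(bj)]_G.
psi(b1) = A b1 = [-1, 4] = -b1 + 2b2, so column 1 is [-1, 2].
Repeating for b2 and assembling the columns gives [[-1, 0], [2, -1]].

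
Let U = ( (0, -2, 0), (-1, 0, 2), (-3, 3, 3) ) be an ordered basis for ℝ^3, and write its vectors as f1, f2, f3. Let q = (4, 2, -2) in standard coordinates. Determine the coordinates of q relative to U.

(-4, 2, -2)

[q]_U is the unique c with M c = q, where M has columns f1, ..., f3.
Solving this 3x3 system gives c = (-4, 2, -2).
Check: -4f1 + 2f2 - 2f3 = (4, 2, -2).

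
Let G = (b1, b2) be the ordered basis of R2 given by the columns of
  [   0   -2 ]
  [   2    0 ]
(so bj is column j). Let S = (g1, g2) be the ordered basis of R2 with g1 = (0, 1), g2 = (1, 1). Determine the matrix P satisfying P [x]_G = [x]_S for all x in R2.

Column j of P is [bj]_S, since P maps G-coordinates to S-coordinates.
Expressing b1 in S: b1 = 2g1 + 0·g2, so column 1 of P is (2, 0).
Doing the same for each bj gives P = [[2, 2], [0, -2]].

[[2, 2], [0, -2]]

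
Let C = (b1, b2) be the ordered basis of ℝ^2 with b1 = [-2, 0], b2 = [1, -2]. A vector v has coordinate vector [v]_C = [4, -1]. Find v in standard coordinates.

v = M [v]_C, where M has columns b1, b2.
Carrying out the matrix-vector product, v = [-9, 2].

[-9, 2]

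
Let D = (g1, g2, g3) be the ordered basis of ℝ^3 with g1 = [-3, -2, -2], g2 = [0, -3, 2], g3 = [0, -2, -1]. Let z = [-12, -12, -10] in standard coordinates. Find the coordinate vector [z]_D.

Write z = c_1 g1 + ... + c_3 g3 and solve for the c_i.
Row-reducing the augmented matrix [M | z] gives c = (4, 0, 2).
Check: 4g1 + 0·g2 + 2g3 = [-12, -12, -10].

[4, 0, 2]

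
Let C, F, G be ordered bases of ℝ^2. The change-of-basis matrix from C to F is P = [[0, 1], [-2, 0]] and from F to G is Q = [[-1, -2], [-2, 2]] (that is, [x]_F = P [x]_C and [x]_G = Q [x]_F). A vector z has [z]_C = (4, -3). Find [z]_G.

(19, -10)

Apply P to get F-coordinates (-3, -8), then Q to get G-coordinates.
The result is [z]_G = (19, -10).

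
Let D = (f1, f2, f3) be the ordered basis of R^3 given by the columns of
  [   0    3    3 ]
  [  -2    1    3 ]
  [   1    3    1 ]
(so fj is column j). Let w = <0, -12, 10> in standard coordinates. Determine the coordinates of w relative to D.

We seek scalars with c_1 f1 + ... + c_3 f3 = w; equivalently solve M c = w where the columns of M are f1, ..., f3.
Solving this 3x3 system gives c = (2, 4, -4).
Check: 2f1 + 4f2 - 4f3 = <0, -12, 10>.

<2, 4, -4>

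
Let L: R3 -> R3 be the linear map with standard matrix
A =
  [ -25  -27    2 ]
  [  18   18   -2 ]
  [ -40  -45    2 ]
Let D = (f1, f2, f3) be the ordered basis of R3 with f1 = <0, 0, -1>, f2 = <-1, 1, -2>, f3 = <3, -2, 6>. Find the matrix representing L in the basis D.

The j-th column of [L]_D is [L(fj)]_D.
L(f1) = A f1 = <-2, 2, -2> = -2f1 + 2f2 + 0·f3, so column 1 is <-2, 2, 0>.
Repeating for f2, f3 and assembling the columns gives [[-2, -3, 0], [2, 0, 0], [0, -2, -3]].

[[-2, -3, 0], [2, 0, 0], [0, -2, -3]]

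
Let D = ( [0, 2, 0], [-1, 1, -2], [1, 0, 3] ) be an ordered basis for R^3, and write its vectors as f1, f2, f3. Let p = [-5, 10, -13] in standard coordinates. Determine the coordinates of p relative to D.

[4, 2, -3]

Write p = c_1 f1 + ... + c_3 f3 and solve for the c_i.
Solving this 3x3 system gives c = (4, 2, -3).
Check: 4f1 + 2f2 - 3f3 = [-5, 10, -13].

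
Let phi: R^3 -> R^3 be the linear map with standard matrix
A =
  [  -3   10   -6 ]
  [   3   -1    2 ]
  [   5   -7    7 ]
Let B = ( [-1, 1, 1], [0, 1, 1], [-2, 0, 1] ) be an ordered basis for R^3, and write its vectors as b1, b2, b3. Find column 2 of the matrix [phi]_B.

Column 2 of [phi]_B is the B-coordinate vector of phi(b2).
In standard coordinates phi(b2) = A b2 = [4, 1, 0].
Converting to B: [4, 1, 0] = -2b1 + 3b2 - b3, so the coordinate vector is [-2, 3, -1].

[-2, 3, -1]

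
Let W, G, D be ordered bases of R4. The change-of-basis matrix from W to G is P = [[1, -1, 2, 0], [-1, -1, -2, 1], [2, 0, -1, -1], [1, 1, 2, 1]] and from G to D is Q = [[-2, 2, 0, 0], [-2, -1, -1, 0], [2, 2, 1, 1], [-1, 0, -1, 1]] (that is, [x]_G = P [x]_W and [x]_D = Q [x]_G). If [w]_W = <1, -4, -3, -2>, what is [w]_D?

First [w]_G = P [w]_W = <-1, 7, 7, -11>.
Then [w]_D = Q [w]_G = <16, -12, 8, -17>.

<16, -12, 8, -17>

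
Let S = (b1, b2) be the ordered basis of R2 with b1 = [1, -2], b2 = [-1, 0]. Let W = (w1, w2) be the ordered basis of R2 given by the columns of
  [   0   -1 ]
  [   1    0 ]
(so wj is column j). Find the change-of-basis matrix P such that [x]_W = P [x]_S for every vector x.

Take x = bj: its S-coordinates are the j-th standard unit vector, so P e_j — column j of P — equals [bj]_W.
b1 = -2w1 - w2, giving column 1 = [-2, -1]; repeating for each j gives P = [[-2, 0], [-1, 1]].

[[-2, 0], [-1, 1]]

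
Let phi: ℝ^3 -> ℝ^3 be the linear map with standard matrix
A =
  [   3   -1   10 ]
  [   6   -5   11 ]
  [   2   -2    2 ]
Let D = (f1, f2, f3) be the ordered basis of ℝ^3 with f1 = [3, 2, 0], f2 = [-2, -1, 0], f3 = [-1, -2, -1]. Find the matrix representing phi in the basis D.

Let P have columns f1, ..., f3. Then [phi]_D = P^(-1) A P.
Here det P = -1, so P^(-1) is integer; computing A P first and then P^(-1)(A P) gives [[3, -3, -3], [2, -3, 1], [-2, 2, 0]].

[[3, -3, -3], [2, -3, 1], [-2, 2, 0]]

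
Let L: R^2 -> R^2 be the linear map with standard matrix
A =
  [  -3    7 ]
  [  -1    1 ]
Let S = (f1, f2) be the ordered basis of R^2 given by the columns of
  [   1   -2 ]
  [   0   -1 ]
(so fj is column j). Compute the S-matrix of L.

Let P have columns f1, f2. Then [L]_S = P^(-1) A P.
Here det P = -1, so P^(-1) is integer; computing A P first and then P^(-1)(A P) gives [[-1, -3], [1, -1]].

[[-1, -3], [1, -1]]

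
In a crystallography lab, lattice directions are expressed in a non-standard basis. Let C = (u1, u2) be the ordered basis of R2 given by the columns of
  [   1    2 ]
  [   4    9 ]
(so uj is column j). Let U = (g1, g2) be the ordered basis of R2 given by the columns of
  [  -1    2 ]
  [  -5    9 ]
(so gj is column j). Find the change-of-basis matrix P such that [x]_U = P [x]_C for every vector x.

[[1, 0], [1, 1]]

Column j of P is [uj]_U, since P maps C-coordinates to U-coordinates.
Expressing u1 in U: u1 = g1 + g2, so column 1 of P is [1, 1].
Doing the same for each uj gives P = [[1, 0], [1, 1]].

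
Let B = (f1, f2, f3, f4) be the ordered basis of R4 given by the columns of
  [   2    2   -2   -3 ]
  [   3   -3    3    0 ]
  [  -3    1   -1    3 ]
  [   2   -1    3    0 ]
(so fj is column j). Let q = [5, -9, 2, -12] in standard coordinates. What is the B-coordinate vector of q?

Write q = c_1 f1 + ... + c_4 f4 and solve for the c_i.
Solving this 4x4 system gives c = (-1, -2, -4, -1).
Check: -f1 - 2f2 - 4f3 - f4 = [5, -9, 2, -12].

[-1, -2, -4, -1]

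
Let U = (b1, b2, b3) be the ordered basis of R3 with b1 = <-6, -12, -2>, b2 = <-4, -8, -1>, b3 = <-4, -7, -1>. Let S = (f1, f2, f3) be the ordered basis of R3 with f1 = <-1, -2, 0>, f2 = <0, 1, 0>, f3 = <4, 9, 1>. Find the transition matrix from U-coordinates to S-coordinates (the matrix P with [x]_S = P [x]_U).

[[-2, 0, 0], [2, 1, 2], [-2, -1, -1]]

Column j of P is [bj]_S, since P maps U-coordinates to S-coordinates.
Expressing b1 in S: b1 = -2f1 + 2f2 - 2f3, so column 1 of P is <-2, 2, -2>.
Doing the same for each bj gives P = [[-2, 0, 0], [2, 1, 2], [-2, -1, -1]].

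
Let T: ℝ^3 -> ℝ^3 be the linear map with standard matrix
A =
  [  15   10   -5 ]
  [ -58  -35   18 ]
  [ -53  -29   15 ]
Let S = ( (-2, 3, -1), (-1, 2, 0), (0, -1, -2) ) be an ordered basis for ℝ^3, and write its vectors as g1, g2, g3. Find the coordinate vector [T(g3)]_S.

(1, -2, 0)

Column 3 of [T]_S is the S-coordinate vector of T(g3).
In standard coordinates T(g3) = A g3 = (0, -1, -1).
Converting to S: (0, -1, -1) = g1 - 2g2 + 0·g3, so the coordinate vector is (1, -2, 0).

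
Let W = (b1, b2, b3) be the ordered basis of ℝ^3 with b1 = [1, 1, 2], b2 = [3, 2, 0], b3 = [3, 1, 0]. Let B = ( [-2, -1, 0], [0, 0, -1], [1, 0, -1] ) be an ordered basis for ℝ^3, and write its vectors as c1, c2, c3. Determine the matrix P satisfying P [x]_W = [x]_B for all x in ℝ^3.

[[-1, -2, -1], [-1, 1, -1], [-1, -1, 1]]

Let M have columns bj and N have columns cj. Then for every x, N [x]_B = x = M [x]_W, so P = N^(-1) M.
Since det N = 1, N^(-1) has integer entries; multiplying gives P = [[-1, -2, -1], [-1, 1, -1], [-1, -1, 1]].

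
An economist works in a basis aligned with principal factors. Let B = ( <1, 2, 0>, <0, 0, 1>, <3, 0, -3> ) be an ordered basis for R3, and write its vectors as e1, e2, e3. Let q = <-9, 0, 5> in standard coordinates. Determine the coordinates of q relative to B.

We seek scalars with c_1 e1 + ... + c_3 e3 = q; equivalently solve M c = q where the columns of M are e1, ..., e3.
Row-reducing the augmented matrix [M | q] gives c = (0, -4, -3).
Check: 0·e1 - 4e2 - 3e3 = <-9, 0, 5>.

<0, -4, -3>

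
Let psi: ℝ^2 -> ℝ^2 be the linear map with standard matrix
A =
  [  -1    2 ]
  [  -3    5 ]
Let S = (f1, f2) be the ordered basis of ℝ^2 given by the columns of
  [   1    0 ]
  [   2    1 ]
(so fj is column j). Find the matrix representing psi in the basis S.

[[3, 2], [1, 1]]

Let P have columns f1, f2. Then [psi]_S = P^(-1) A P.
Here det P = 1, so P^(-1) is integer; computing A P first and then P^(-1)(A P) gives [[3, 2], [1, 1]].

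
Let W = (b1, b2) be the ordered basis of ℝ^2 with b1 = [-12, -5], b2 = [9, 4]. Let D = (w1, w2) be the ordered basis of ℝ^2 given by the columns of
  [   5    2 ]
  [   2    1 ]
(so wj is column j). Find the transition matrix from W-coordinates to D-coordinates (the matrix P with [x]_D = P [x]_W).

Take x = bj: its W-coordinates are the j-th standard unit vector, so P e_j — column j of P — equals [bj]_D.
b1 = -2w1 - w2, giving column 1 = [-2, -1]; repeating for each j gives P = [[-2, 1], [-1, 2]].

[[-2, 1], [-1, 2]]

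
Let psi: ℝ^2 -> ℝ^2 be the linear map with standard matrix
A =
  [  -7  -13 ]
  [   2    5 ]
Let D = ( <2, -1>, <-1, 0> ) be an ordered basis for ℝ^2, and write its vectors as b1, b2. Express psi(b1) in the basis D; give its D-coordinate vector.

<1, 3>

Compute psi(b1) = A b1 = <-1, -1> in standard coordinates.
Then write this in D-coordinates: solve for y in y_1 b1 + y_2 b2 = <-1, -1>.
This gives y = <1, 3>, which is column 1 of [psi]_D.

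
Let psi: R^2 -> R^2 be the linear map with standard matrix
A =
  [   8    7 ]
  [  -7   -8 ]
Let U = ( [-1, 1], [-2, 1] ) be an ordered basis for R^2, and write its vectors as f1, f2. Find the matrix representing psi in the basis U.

With P the matrix whose columns are f1, f2, [psi]_U = P^(-1) A P.
Column by column: psi(f1) = A f1 = [-1, -1]; its U-coordinates [-3, 2] give column 1.
Continuing for each basis vector yields [psi]_U = [[-3, 3], [2, 3]].

[[-3, 3], [2, 3]]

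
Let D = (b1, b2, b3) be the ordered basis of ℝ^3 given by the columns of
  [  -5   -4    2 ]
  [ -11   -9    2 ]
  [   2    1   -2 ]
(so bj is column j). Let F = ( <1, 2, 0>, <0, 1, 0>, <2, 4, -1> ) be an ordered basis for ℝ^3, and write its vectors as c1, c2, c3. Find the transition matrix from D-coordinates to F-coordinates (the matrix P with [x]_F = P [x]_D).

Column j of P is [bj]_F, since P maps D-coordinates to F-coordinates.
Expressing b1 in F: b1 = -c1 - c2 - 2c3, so column 1 of P is <-1, -1, -2>.
Doing the same for each bj gives P = [[-1, -2, -2], [-1, -1, -2], [-2, -1, 2]].

[[-1, -2, -2], [-1, -1, -2], [-2, -1, 2]]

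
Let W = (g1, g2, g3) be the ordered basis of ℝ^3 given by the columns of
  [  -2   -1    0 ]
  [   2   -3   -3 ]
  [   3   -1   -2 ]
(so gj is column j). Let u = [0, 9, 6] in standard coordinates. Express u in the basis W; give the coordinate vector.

[0, 0, -3]

We seek scalars with c_1 g1 + ... + c_3 g3 = u; equivalently solve M c = u where the columns of M are g1, ..., g3.
Gaussian elimination on [M | u] yields c = (0, 0, -3).
Check: 0·g1 + 0·g2 - 3g3 = [0, 9, 6].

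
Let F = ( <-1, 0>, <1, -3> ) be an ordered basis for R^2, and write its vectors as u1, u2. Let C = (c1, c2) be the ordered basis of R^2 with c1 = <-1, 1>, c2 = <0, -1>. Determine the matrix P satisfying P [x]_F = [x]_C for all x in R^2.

[[1, -1], [1, 2]]

Column j of P is [uj]_C, since P maps F-coordinates to C-coordinates.
Expressing u1 in C: u1 = c1 + c2, so column 1 of P is <1, 1>.
Doing the same for each uj gives P = [[1, -1], [1, 2]].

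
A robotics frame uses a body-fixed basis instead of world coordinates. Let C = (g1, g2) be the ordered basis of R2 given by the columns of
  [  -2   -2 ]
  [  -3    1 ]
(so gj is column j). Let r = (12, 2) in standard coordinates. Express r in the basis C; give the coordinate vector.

(-2, -4)

Write r = c_1 g1 + c_2 g2 and solve for the c_i.
System: -2c_1 - 2c_2 = 12, -3c_1 + c_2 = 2; solving gives c_1 = -2, c_2 = -4.
Check: -2g1 - 4g2 = (12, 2).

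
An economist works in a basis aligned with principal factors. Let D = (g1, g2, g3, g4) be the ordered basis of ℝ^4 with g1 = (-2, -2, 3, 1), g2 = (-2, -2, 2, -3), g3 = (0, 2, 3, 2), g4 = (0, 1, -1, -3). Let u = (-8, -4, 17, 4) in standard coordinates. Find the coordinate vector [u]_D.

Write u = c_1 g1 + ... + c_4 g4 and solve for the c_i.
Gaussian elimination on [M | u] yields c = (3, 1, 2, 0).
Check: 3g1 + g2 + 2g3 + 0·g4 = (-8, -4, 17, 4).

(3, 1, 2, 0)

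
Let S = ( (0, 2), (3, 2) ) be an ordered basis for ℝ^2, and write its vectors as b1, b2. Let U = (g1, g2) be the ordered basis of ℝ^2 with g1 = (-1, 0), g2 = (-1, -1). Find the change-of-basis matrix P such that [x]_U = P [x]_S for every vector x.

[[2, -1], [-2, -2]]

Let M have columns bj and N have columns gj. Then for every x, N [x]_U = x = M [x]_S, so P = N^(-1) M.
Since det N = 1, N^(-1) has integer entries; multiplying gives P = [[2, -1], [-2, -2]].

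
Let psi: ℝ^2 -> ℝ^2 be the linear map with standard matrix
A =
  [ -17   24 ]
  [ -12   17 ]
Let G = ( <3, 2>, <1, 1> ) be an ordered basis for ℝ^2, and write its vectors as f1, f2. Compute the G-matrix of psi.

[[-1, 2], [0, 1]]

With P the matrix whose columns are f1, f2, [psi]_G = P^(-1) A P.
Column by column: psi(f1) = A f1 = <-3, -2>; its G-coordinates <-1, 0> give column 1.
Continuing for each basis vector yields [psi]_G = [[-1, 2], [0, 1]].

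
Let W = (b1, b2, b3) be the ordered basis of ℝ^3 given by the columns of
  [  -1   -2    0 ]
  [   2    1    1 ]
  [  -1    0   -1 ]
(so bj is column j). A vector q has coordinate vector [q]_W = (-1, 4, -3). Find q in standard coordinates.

The coordinates say q = -b1 + 4b2 - 3b3; adding the scaled basis vectors gives (-7, -1, 4).

(-7, -1, 4)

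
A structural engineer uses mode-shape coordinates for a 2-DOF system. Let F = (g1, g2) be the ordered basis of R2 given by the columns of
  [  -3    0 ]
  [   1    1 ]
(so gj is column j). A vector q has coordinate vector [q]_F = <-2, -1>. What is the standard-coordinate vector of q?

q = M [q]_F, where M has columns g1, g2.
Carrying out the matrix-vector product, q = <6, -3>.

<6, -3>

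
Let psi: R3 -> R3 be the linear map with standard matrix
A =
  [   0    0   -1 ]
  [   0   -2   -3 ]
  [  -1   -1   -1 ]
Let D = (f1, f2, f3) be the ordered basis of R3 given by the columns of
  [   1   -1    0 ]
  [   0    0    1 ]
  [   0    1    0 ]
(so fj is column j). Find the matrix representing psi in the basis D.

[[-1, -1, -1], [-1, 0, -1], [0, -3, -2]]

Let P have columns f1, ..., f3. Then [psi]_D = P^(-1) A P.
Here det P = -1, so P^(-1) is integer; computing A P first and then P^(-1)(A P) gives [[-1, -1, -1], [-1, 0, -1], [0, -3, -2]].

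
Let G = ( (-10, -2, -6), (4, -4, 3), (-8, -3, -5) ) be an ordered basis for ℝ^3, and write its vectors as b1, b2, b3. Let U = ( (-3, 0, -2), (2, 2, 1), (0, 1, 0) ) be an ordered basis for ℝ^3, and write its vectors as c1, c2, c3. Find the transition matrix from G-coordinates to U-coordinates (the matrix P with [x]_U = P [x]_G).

[[2, -2, 2], [-2, -1, -1], [2, -2, -1]]

Let M have columns bj and N have columns cj. Then for every x, N [x]_U = x = M [x]_G, so P = N^(-1) M.
Since det N = -1, N^(-1) has integer entries; multiplying gives P = [[2, -2, 2], [-2, -1, -1], [2, -2, -1]].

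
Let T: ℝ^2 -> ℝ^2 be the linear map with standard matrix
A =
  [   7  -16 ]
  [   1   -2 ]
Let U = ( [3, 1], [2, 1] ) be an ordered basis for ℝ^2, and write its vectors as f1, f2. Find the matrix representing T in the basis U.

Let P have columns f1, f2. Then [T]_U = P^(-1) A P.
Here det P = 1, so P^(-1) is integer; computing A P first and then P^(-1)(A P) gives [[3, -2], [-2, 2]].

[[3, -2], [-2, 2]]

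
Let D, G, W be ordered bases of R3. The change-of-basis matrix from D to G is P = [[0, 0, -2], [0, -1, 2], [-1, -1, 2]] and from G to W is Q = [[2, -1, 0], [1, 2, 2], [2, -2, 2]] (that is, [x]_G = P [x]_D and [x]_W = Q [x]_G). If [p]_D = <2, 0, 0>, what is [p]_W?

<0, -4, -4>

First [p]_G = P [p]_D = <0, 0, -2>.
Then [p]_W = Q [p]_G = <0, -4, -4>.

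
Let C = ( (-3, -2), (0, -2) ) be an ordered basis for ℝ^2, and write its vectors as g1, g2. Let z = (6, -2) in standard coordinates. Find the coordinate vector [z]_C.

[z]_C is the unique c with M c = z, where M has columns g1, g2.
System: -3c_1 + 0c_2 = 6, -2c_1 - 2c_2 = -2; solving gives c_1 = -2, c_2 = 3.
Check: -2g1 + 3g2 = (6, -2).

(-2, 3)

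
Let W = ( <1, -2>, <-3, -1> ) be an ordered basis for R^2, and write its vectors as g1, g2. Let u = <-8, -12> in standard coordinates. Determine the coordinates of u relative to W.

We seek scalars with c_1 g1 + c_2 g2 = u; equivalently solve M c = u where the columns of M are g1, g2.
System: c_1 - 3c_2 = -8, -2c_1 - c_2 = -12; solving gives c_1 = 4, c_2 = 4.
Check: 4g1 + 4g2 = <-8, -12>.

<4, 4>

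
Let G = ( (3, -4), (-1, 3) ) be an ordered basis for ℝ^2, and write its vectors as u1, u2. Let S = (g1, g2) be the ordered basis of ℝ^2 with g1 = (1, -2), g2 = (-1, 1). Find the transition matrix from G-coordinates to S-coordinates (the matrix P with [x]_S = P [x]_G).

Take x = uj: its G-coordinates are the j-th standard unit vector, so P e_j — column j of P — equals [uj]_S.
u1 = g1 - 2g2, giving column 1 = (1, -2); repeating for each j gives P = [[1, -2], [-2, -1]].

[[1, -2], [-2, -1]]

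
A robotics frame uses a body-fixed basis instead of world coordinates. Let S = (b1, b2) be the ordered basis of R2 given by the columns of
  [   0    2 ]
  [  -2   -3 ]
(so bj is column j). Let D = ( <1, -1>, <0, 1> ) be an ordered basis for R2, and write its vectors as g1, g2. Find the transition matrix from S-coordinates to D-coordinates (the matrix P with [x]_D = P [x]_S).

[[0, 2], [-2, -1]]

Column j of P is [bj]_D, since P maps S-coordinates to D-coordinates.
Expressing b1 in D: b1 = 0·g1 - 2g2, so column 1 of P is <0, -2>.
Doing the same for each bj gives P = [[0, 2], [-2, -1]].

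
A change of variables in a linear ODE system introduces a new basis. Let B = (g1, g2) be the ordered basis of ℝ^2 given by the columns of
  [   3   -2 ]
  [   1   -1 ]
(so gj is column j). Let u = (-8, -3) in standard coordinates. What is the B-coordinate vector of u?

Write u = c_1 g1 + c_2 g2 and solve for the c_i.
System: 3c_1 - 2c_2 = -8, c_1 - c_2 = -3; solving gives c_1 = -2, c_2 = 1.
Check: -2g1 + g2 = (-8, -3).

(-2, 1)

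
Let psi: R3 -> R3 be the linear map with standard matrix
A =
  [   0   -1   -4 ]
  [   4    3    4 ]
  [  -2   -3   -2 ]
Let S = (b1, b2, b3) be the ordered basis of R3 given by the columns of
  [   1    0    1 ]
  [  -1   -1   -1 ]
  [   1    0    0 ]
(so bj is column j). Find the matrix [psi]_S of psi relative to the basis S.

[[-1, 3, 1], [-2, 2, -2], [-2, -2, 0]]

With P the matrix whose columns are b1, ..., b3, [psi]_S = P^(-1) A P.
Column by column: psi(b1) = A b1 = (-3, 5, -1); its S-coordinates (-1, -2, -2) give column 1.
Continuing for each basis vector yields [psi]_S = [[-1, 3, 1], [-2, 2, -2], [-2, -2, 0]].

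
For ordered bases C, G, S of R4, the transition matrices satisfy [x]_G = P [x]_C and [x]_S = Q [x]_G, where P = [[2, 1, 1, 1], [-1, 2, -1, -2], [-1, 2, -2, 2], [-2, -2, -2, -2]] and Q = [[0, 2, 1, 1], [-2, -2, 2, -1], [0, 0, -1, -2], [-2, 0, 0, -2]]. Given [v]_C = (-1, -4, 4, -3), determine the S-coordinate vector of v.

Apply P to get G-coordinates (-5, -5, -21, 8), then Q to get S-coordinates.
The result is [v]_S = (-23, -30, 5, -6).

(-23, -30, 5, -6)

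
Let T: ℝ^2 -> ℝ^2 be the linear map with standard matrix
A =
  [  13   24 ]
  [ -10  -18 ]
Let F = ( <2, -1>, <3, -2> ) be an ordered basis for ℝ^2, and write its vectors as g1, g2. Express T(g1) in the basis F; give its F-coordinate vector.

<-2, 2>

Compute T(g1) = A g1 = <2, -2> in standard coordinates.
Then write this in F-coordinates: solve for y in y_1 g1 + y_2 g2 = <2, -2>.
This gives y = <-2, 2>, which is column 1 of [T]_F.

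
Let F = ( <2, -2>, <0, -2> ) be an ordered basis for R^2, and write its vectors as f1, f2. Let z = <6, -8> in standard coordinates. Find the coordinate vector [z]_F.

Write z = c_1 f1 + c_2 f2 and solve for the c_i.
System: 2c_1 + 0c_2 = 6, -2c_1 - 2c_2 = -8; solving gives c_1 = 3, c_2 = 1.
Check: 3f1 + f2 = <6, -8>.

<3, 1>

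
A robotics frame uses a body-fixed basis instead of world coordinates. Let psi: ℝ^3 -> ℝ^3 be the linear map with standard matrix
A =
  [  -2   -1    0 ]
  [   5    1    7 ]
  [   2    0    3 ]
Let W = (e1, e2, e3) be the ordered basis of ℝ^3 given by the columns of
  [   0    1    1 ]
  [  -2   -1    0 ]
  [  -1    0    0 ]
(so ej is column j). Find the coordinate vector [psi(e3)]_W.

<-2, -1, -1>

Column 3 of [psi]_W is the W-coordinate vector of psi(e3).
In standard coordinates psi(e3) = A e3 = <-2, 5, 2>.
Converting to W: <-2, 5, 2> = -2e1 - e2 - e3, so the coordinate vector is <-2, -1, -1>.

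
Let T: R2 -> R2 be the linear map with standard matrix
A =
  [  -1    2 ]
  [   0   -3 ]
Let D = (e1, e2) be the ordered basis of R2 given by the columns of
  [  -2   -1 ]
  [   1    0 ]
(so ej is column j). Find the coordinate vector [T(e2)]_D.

[0, -1]

Compute T(e2) = A e2 = [1, 0] in standard coordinates.
Then write this in D-coordinates: solve for y in y_1 e1 + y_2 e2 = [1, 0].
This gives y = [0, -1], which is column 2 of [T]_D.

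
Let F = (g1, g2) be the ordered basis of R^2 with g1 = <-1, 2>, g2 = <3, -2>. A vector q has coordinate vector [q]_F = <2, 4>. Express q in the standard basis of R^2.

<10, -4>

By definition q = 2g1 + 4g2.
Summing componentwise gives <10, -4>.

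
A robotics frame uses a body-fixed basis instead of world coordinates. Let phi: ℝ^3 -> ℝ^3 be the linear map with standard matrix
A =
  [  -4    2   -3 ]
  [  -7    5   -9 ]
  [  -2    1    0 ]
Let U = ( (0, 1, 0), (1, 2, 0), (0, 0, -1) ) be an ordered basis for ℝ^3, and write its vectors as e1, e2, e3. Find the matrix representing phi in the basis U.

Let P have columns e1, ..., e3. Then [phi]_U = P^(-1) A P.
Here det P = 1, so P^(-1) is integer; computing A P first and then P^(-1)(A P) gives [[1, 3, 3], [2, 0, 3], [-1, 0, 0]].

[[1, 3, 3], [2, 0, 3], [-1, 0, 0]]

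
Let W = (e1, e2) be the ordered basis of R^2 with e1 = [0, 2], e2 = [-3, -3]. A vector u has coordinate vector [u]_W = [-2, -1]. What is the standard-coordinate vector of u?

[3, -1]

u = M [u]_W, where M has columns e1, e2.
Carrying out the matrix-vector product, u = [3, -1].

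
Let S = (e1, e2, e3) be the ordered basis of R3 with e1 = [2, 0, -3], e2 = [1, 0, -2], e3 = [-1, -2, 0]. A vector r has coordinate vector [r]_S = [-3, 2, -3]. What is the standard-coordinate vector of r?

[-1, 6, 5]

The coordinates say r = -3e1 + 2e2 - 3e3; adding the scaled basis vectors gives [-1, 6, 5].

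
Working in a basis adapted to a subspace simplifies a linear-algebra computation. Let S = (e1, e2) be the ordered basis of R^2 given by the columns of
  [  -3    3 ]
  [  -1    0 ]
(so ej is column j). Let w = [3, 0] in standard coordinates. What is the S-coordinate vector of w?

[w]_S is the unique c with M c = w, where M has columns e1, e2.
System: -3c_1 + 3c_2 = 3, -c_1 + 0c_2 = 0; solving gives c_1 = 0, c_2 = 1.
Check: 0·e1 + e2 = [3, 0].

[0, 1]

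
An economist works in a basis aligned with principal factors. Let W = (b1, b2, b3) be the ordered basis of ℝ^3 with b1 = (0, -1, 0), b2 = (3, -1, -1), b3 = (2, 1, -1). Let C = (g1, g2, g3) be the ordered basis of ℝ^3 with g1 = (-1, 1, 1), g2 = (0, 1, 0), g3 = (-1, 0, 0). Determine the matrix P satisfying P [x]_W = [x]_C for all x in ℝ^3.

[[0, -1, -1], [-1, 0, 2], [0, -2, -1]]

Column j of P is [bj]_C, since P maps W-coordinates to C-coordinates.
Expressing b1 in C: b1 = 0·g1 - g2 + 0·g3, so column 1 of P is (0, -1, 0).
Doing the same for each bj gives P = [[0, -1, -1], [-1, 0, 2], [0, -2, -1]].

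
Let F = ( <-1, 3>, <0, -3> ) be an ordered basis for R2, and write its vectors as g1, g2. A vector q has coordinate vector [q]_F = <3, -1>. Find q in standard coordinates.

<-3, 12>

By definition q = 3g1 - g2.
Summing componentwise gives <-3, 12>.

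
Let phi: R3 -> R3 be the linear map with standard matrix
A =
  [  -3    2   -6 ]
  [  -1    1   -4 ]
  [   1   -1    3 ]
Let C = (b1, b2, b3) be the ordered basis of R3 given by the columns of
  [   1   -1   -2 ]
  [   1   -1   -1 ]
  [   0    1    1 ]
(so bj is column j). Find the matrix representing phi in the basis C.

Let P have columns b1, ..., b3. Then [phi]_C = P^(-1) A P.
Here det P = -1, so P^(-1) is integer; computing A P first and then P^(-1)(A P) gives [[0, -1, -1], [-1, 2, 3], [1, 1, -1]].

[[0, -1, -1], [-1, 2, 3], [1, 1, -1]]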